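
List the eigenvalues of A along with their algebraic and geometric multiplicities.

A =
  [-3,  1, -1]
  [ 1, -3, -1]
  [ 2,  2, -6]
λ = -4: alg = 3, geom = 2

Step 1 — factor the characteristic polynomial to read off the algebraic multiplicities:
  χ_A(x) = (x + 4)^3

Step 2 — compute geometric multiplicities via the rank-nullity identity g(λ) = n − rank(A − λI):
  rank(A − (-4)·I) = 1, so dim ker(A − (-4)·I) = n − 1 = 2

Summary:
  λ = -4: algebraic multiplicity = 3, geometric multiplicity = 2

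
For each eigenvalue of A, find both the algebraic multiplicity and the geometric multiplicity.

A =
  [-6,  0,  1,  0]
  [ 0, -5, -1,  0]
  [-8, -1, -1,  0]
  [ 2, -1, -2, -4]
λ = -4: alg = 4, geom = 2

Step 1 — factor the characteristic polynomial to read off the algebraic multiplicities:
  χ_A(x) = (x + 4)^4

Step 2 — compute geometric multiplicities via the rank-nullity identity g(λ) = n − rank(A − λI):
  rank(A − (-4)·I) = 2, so dim ker(A − (-4)·I) = n − 2 = 2

Summary:
  λ = -4: algebraic multiplicity = 4, geometric multiplicity = 2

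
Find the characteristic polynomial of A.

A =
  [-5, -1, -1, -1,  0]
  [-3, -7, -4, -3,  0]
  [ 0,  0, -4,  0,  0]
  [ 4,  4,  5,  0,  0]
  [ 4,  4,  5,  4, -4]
x^5 + 20*x^4 + 160*x^3 + 640*x^2 + 1280*x + 1024

Expanding det(x·I − A) (e.g. by cofactor expansion or by noting that A is similar to its Jordan form J, which has the same characteristic polynomial as A) gives
  χ_A(x) = x^5 + 20*x^4 + 160*x^3 + 640*x^2 + 1280*x + 1024
which factors as (x + 4)^5. The eigenvalues (with algebraic multiplicities) are λ = -4 with multiplicity 5.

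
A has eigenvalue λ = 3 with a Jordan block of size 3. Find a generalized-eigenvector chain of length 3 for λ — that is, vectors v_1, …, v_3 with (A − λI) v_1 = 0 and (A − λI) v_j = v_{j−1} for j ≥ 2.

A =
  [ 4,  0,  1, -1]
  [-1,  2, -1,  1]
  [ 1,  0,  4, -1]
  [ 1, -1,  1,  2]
A Jordan chain for λ = 3 of length 3:
v_1 = (1, 0, 1, 2)ᵀ
v_2 = (1, -1, 1, 1)ᵀ
v_3 = (1, 0, 0, 0)ᵀ

Let N = A − (3)·I. We want v_3 with N^3 v_3 = 0 but N^2 v_3 ≠ 0; then v_{j-1} := N · v_j for j = 3, …, 2.

Pick v_3 = (1, 0, 0, 0)ᵀ.
Then v_2 = N · v_3 = (1, -1, 1, 1)ᵀ.
Then v_1 = N · v_2 = (1, 0, 1, 2)ᵀ.

Sanity check: (A − (3)·I) v_1 = (0, 0, 0, 0)ᵀ = 0. ✓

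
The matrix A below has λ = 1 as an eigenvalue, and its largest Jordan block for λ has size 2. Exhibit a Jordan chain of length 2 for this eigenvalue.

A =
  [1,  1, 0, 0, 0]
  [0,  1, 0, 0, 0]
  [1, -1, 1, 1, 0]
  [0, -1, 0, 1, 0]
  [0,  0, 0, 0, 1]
A Jordan chain for λ = 1 of length 2:
v_1 = (0, 0, 1, 0, 0)ᵀ
v_2 = (1, 0, 0, 0, 0)ᵀ

Let N = A − (1)·I. We want v_2 with N^2 v_2 = 0 but N^1 v_2 ≠ 0; then v_{j-1} := N · v_j for j = 2, …, 2.

Pick v_2 = (1, 0, 0, 0, 0)ᵀ.
Then v_1 = N · v_2 = (0, 0, 1, 0, 0)ᵀ.

Sanity check: (A − (1)·I) v_1 = (0, 0, 0, 0, 0)ᵀ = 0. ✓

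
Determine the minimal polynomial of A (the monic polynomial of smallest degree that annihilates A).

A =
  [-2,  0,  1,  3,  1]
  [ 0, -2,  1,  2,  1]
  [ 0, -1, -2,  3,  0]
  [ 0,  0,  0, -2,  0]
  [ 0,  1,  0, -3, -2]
x^3 + 6*x^2 + 12*x + 8

The characteristic polynomial is χ_A(x) = (x + 2)^5, so the eigenvalues are known. The minimal polynomial is
  m_A(x) = Π_λ (x − λ)^{k_λ}
where k_λ is the size of the *largest* Jordan block for λ (equivalently, the smallest k with (A − λI)^k v = 0 for every generalised eigenvector v of λ).

  λ = -2: largest Jordan block has size 3, contributing (x + 2)^3

So m_A(x) = (x + 2)^3 = x^3 + 6*x^2 + 12*x + 8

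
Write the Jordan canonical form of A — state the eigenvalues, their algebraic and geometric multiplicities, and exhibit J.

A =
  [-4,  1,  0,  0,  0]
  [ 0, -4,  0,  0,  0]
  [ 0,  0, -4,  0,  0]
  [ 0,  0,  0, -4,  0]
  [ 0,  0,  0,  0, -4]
J_2(-4) ⊕ J_1(-4) ⊕ J_1(-4) ⊕ J_1(-4)

The characteristic polynomial is
  det(x·I − A) = x^5 + 20*x^4 + 160*x^3 + 640*x^2 + 1280*x + 1024 = (x + 4)^5

Eigenvalues and multiplicities (the geometric multiplicity of λ is n − rank(A − λI), which equals the number of Jordan blocks for λ):
  λ = -4: algebraic multiplicity = 5, geometric multiplicity = 4

Determining the block sizes for each eigenvalue:
  λ = -4: 4 blocks summing to 5 forces exactly one block of size 2 and the rest size 1 → block sizes [2, 1, 1, 1]

Assembling the blocks gives a Jordan form
J =
  [-4,  1,  0,  0,  0]
  [ 0, -4,  0,  0,  0]
  [ 0,  0, -4,  0,  0]
  [ 0,  0,  0, -4,  0]
  [ 0,  0,  0,  0, -4]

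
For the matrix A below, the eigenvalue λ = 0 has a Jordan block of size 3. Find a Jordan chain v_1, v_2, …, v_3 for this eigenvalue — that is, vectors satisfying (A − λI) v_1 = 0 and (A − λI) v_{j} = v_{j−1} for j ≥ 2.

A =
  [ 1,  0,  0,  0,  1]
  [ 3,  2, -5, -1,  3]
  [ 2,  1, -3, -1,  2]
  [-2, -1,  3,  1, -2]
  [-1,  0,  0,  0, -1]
A Jordan chain for λ = 0 of length 3:
v_1 = (0, -2, -1, 1, 0)ᵀ
v_2 = (1, 3, 2, -2, -1)ᵀ
v_3 = (1, 0, 0, 0, 0)ᵀ

Let N = A − (0)·I. We want v_3 with N^3 v_3 = 0 but N^2 v_3 ≠ 0; then v_{j-1} := N · v_j for j = 3, …, 2.

Pick v_3 = (1, 0, 0, 0, 0)ᵀ.
Then v_2 = N · v_3 = (1, 3, 2, -2, -1)ᵀ.
Then v_1 = N · v_2 = (0, -2, -1, 1, 0)ᵀ.

Sanity check: (A − (0)·I) v_1 = (0, 0, 0, 0, 0)ᵀ = 0. ✓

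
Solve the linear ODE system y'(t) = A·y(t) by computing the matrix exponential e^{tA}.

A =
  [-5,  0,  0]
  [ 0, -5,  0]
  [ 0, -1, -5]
e^{tA} =
  [exp(-5*t), 0, 0]
  [0, exp(-5*t), 0]
  [0, -t*exp(-5*t), exp(-5*t)]

Strategy: write A = P · J · P⁻¹ where J is a Jordan canonical form, so e^{tA} = P · e^{tJ} · P⁻¹, and e^{tJ} can be computed block-by-block.

A has Jordan form
J =
  [-5,  1,  0]
  [ 0, -5,  0]
  [ 0,  0, -5]
(up to reordering of blocks).

Per-block formulas:
  For a 1×1 block at λ = -5: exp(t · [-5]) = [e^(-5t)].
  For a 2×2 Jordan block J_2(-5): exp(t · J_2(-5)) = e^(-5t)·(I + t·N), where N is the 2×2 nilpotent shift.

After assembling e^{tJ} and conjugating by P, we get:

e^{tA} =
  [exp(-5*t), 0, 0]
  [0, exp(-5*t), 0]
  [0, -t*exp(-5*t), exp(-5*t)]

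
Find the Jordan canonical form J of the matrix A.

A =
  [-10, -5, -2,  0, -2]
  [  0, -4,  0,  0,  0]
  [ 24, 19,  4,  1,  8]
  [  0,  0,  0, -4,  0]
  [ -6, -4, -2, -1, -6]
J_2(-4) ⊕ J_2(-4) ⊕ J_1(-4)

The characteristic polynomial is
  det(x·I − A) = x^5 + 20*x^4 + 160*x^3 + 640*x^2 + 1280*x + 1024 = (x + 4)^5

Eigenvalues and multiplicities (the geometric multiplicity of λ is n − rank(A − λI), which equals the number of Jordan blocks for λ):
  λ = -4: algebraic multiplicity = 5, geometric multiplicity = 3

Determining the block sizes for each eigenvalue:
  λ = -4: with am = 5 and gm = 3, the partition is not yet determined (e.g. several partitions of 5 into 3 parts exist). Let N = A − (-4)·I. Computing rank(N^1) = 2, rank(N^2) = 0; the number of blocks of size ≥ j is rank(N^{j−1}) − rank(N^j), giving [3, 2]. So we have 2 block(s) of size 2, 1 block(s) of size 1 → block sizes [2, 2, 1]

Assembling the blocks gives a Jordan form
J =
  [-4,  1,  0,  0,  0]
  [ 0, -4,  0,  0,  0]
  [ 0,  0, -4,  1,  0]
  [ 0,  0,  0, -4,  0]
  [ 0,  0,  0,  0, -4]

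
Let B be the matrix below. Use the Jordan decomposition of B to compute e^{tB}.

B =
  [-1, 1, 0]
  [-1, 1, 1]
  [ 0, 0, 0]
e^{tB} =
  [1 - t, t, t^2/2]
  [-t, t + 1, t^2/2 + t]
  [0, 0, 1]

Strategy: write B = P · J · P⁻¹ where J is a Jordan canonical form, so e^{tB} = P · e^{tJ} · P⁻¹, and e^{tJ} can be computed block-by-block.

B has Jordan form
J =
  [0, 1, 0]
  [0, 0, 1]
  [0, 0, 0]
(up to reordering of blocks).

Per-block formulas:
  For a 3×3 Jordan block J_3(0): exp(t · J_3(0)) = e^(0t)·(I + t·N + (t^2/2)·N^2), where N is the 3×3 nilpotent shift.

After assembling e^{tJ} and conjugating by P, we get:

e^{tB} =
  [1 - t, t, t^2/2]
  [-t, t + 1, t^2/2 + t]
  [0, 0, 1]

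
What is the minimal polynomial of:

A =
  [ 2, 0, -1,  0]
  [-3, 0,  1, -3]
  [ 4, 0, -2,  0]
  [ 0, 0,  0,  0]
x^3

The characteristic polynomial is χ_A(x) = x^4, so the eigenvalues are known. The minimal polynomial is
  m_A(x) = Π_λ (x − λ)^{k_λ}
where k_λ is the size of the *largest* Jordan block for λ (equivalently, the smallest k with (A − λI)^k v = 0 for every generalised eigenvector v of λ).

  λ = 0: largest Jordan block has size 3, contributing (x − 0)^3

So m_A(x) = x^3 = x^3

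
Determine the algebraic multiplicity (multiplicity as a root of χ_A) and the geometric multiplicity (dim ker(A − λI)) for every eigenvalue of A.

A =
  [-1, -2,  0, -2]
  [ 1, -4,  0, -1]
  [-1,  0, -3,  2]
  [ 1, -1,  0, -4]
λ = -3: alg = 4, geom = 2

Step 1 — factor the characteristic polynomial to read off the algebraic multiplicities:
  χ_A(x) = (x + 3)^4

Step 2 — compute geometric multiplicities via the rank-nullity identity g(λ) = n − rank(A − λI):
  rank(A − (-3)·I) = 2, so dim ker(A − (-3)·I) = n − 2 = 2

Summary:
  λ = -3: algebraic multiplicity = 4, geometric multiplicity = 2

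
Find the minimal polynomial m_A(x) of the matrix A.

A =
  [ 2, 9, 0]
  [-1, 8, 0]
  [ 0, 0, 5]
x^2 - 10*x + 25

The characteristic polynomial is χ_A(x) = (x - 5)^3, so the eigenvalues are known. The minimal polynomial is
  m_A(x) = Π_λ (x − λ)^{k_λ}
where k_λ is the size of the *largest* Jordan block for λ (equivalently, the smallest k with (A − λI)^k v = 0 for every generalised eigenvector v of λ).

  λ = 5: largest Jordan block has size 2, contributing (x − 5)^2

So m_A(x) = (x - 5)^2 = x^2 - 10*x + 25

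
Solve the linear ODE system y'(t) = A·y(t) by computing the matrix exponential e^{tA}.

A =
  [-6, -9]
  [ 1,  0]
e^{tA} =
  [-3*t*exp(-3*t) + exp(-3*t), -9*t*exp(-3*t)]
  [t*exp(-3*t), 3*t*exp(-3*t) + exp(-3*t)]

Strategy: write A = P · J · P⁻¹ where J is a Jordan canonical form, so e^{tA} = P · e^{tJ} · P⁻¹, and e^{tJ} can be computed block-by-block.

A has Jordan form
J =
  [-3,  1]
  [ 0, -3]
(up to reordering of blocks).

Per-block formulas:
  For a 2×2 Jordan block J_2(-3): exp(t · J_2(-3)) = e^(-3t)·(I + t·N), where N is the 2×2 nilpotent shift.

After assembling e^{tJ} and conjugating by P, we get:

e^{tA} =
  [-3*t*exp(-3*t) + exp(-3*t), -9*t*exp(-3*t)]
  [t*exp(-3*t), 3*t*exp(-3*t) + exp(-3*t)]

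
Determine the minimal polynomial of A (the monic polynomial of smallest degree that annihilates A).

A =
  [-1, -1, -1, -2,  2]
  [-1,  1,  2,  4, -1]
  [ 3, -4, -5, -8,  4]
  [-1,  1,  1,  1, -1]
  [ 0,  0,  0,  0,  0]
x^4 + 3*x^3 + 3*x^2 + x

The characteristic polynomial is χ_A(x) = x*(x + 1)^4, so the eigenvalues are known. The minimal polynomial is
  m_A(x) = Π_λ (x − λ)^{k_λ}
where k_λ is the size of the *largest* Jordan block for λ (equivalently, the smallest k with (A − λI)^k v = 0 for every generalised eigenvector v of λ).

  λ = -1: largest Jordan block has size 3, contributing (x + 1)^3
  λ = 0: largest Jordan block has size 1, contributing (x − 0)

So m_A(x) = x*(x + 1)^3 = x^4 + 3*x^3 + 3*x^2 + x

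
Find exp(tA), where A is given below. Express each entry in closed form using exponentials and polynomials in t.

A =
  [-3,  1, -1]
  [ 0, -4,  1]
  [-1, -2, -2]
e^{tA} =
  [t^2*exp(-3*t)/2 + exp(-3*t), t^2*exp(-3*t)/2 + t*exp(-3*t), -t*exp(-3*t)]
  [-t^2*exp(-3*t)/2, -t^2*exp(-3*t)/2 - t*exp(-3*t) + exp(-3*t), t*exp(-3*t)]
  [-t^2*exp(-3*t)/2 - t*exp(-3*t), -t^2*exp(-3*t)/2 - 2*t*exp(-3*t), t*exp(-3*t) + exp(-3*t)]

Strategy: write A = P · J · P⁻¹ where J is a Jordan canonical form, so e^{tA} = P · e^{tJ} · P⁻¹, and e^{tJ} can be computed block-by-block.

A has Jordan form
J =
  [-3,  1,  0]
  [ 0, -3,  1]
  [ 0,  0, -3]
(up to reordering of blocks).

Per-block formulas:
  For a 3×3 Jordan block J_3(-3): exp(t · J_3(-3)) = e^(-3t)·(I + t·N + (t^2/2)·N^2), where N is the 3×3 nilpotent shift.

After assembling e^{tJ} and conjugating by P, we get:

e^{tA} =
  [t^2*exp(-3*t)/2 + exp(-3*t), t^2*exp(-3*t)/2 + t*exp(-3*t), -t*exp(-3*t)]
  [-t^2*exp(-3*t)/2, -t^2*exp(-3*t)/2 - t*exp(-3*t) + exp(-3*t), t*exp(-3*t)]
  [-t^2*exp(-3*t)/2 - t*exp(-3*t), -t^2*exp(-3*t)/2 - 2*t*exp(-3*t), t*exp(-3*t) + exp(-3*t)]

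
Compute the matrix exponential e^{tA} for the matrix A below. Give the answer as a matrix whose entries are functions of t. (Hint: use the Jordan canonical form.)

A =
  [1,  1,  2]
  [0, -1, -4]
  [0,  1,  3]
e^{tA} =
  [exp(t), t*exp(t), 2*t*exp(t)]
  [0, -2*t*exp(t) + exp(t), -4*t*exp(t)]
  [0, t*exp(t), 2*t*exp(t) + exp(t)]

Strategy: write A = P · J · P⁻¹ where J is a Jordan canonical form, so e^{tA} = P · e^{tJ} · P⁻¹, and e^{tJ} can be computed block-by-block.

A has Jordan form
J =
  [1, 1, 0]
  [0, 1, 0]
  [0, 0, 1]
(up to reordering of blocks).

Per-block formulas:
  For a 1×1 block at λ = 1: exp(t · [1]) = [e^(1t)].
  For a 2×2 Jordan block J_2(1): exp(t · J_2(1)) = e^(1t)·(I + t·N), where N is the 2×2 nilpotent shift.

After assembling e^{tJ} and conjugating by P, we get:

e^{tA} =
  [exp(t), t*exp(t), 2*t*exp(t)]
  [0, -2*t*exp(t) + exp(t), -4*t*exp(t)]
  [0, t*exp(t), 2*t*exp(t) + exp(t)]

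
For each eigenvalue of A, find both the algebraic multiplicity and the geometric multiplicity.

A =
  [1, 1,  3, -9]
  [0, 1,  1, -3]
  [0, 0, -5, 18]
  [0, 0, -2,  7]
λ = 1: alg = 4, geom = 2

Step 1 — factor the characteristic polynomial to read off the algebraic multiplicities:
  χ_A(x) = (x - 1)^4

Step 2 — compute geometric multiplicities via the rank-nullity identity g(λ) = n − rank(A − λI):
  rank(A − (1)·I) = 2, so dim ker(A − (1)·I) = n − 2 = 2

Summary:
  λ = 1: algebraic multiplicity = 4, geometric multiplicity = 2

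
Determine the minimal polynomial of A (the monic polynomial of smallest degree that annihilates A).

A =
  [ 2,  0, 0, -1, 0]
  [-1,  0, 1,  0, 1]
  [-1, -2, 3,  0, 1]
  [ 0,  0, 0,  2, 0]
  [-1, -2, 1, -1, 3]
x^2 - 4*x + 4

The characteristic polynomial is χ_A(x) = (x - 2)^5, so the eigenvalues are known. The minimal polynomial is
  m_A(x) = Π_λ (x − λ)^{k_λ}
where k_λ is the size of the *largest* Jordan block for λ (equivalently, the smallest k with (A − λI)^k v = 0 for every generalised eigenvector v of λ).

  λ = 2: largest Jordan block has size 2, contributing (x − 2)^2

So m_A(x) = (x - 2)^2 = x^2 - 4*x + 4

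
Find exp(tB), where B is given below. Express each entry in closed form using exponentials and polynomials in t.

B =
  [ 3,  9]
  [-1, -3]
e^{tB} =
  [3*t + 1, 9*t]
  [-t, 1 - 3*t]

Strategy: write B = P · J · P⁻¹ where J is a Jordan canonical form, so e^{tB} = P · e^{tJ} · P⁻¹, and e^{tJ} can be computed block-by-block.

B has Jordan form
J =
  [0, 1]
  [0, 0]
(up to reordering of blocks).

Per-block formulas:
  For a 2×2 Jordan block J_2(0): exp(t · J_2(0)) = e^(0t)·(I + t·N), where N is the 2×2 nilpotent shift.

After assembling e^{tJ} and conjugating by P, we get:

e^{tB} =
  [3*t + 1, 9*t]
  [-t, 1 - 3*t]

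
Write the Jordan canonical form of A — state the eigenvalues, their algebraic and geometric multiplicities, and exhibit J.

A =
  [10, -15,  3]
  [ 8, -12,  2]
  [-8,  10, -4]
J_2(-2) ⊕ J_1(-2)

The characteristic polynomial is
  det(x·I − A) = x^3 + 6*x^2 + 12*x + 8 = (x + 2)^3

Eigenvalues and multiplicities (the geometric multiplicity of λ is n − rank(A − λI), which equals the number of Jordan blocks for λ):
  λ = -2: algebraic multiplicity = 3, geometric multiplicity = 2

Determining the block sizes for each eigenvalue:
  λ = -2: 2 blocks summing to 3 forces exactly one block of size 2 and the rest size 1 → block sizes [2, 1]

Assembling the blocks gives a Jordan form
J =
  [-2,  1,  0]
  [ 0, -2,  0]
  [ 0,  0, -2]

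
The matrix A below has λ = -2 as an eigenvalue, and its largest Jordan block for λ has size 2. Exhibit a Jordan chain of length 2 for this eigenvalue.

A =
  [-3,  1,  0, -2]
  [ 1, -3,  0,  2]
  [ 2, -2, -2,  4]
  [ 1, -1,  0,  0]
A Jordan chain for λ = -2 of length 2:
v_1 = (-1, 1, 2, 1)ᵀ
v_2 = (1, 0, 0, 0)ᵀ

Let N = A − (-2)·I. We want v_2 with N^2 v_2 = 0 but N^1 v_2 ≠ 0; then v_{j-1} := N · v_j for j = 2, …, 2.

Pick v_2 = (1, 0, 0, 0)ᵀ.
Then v_1 = N · v_2 = (-1, 1, 2, 1)ᵀ.

Sanity check: (A − (-2)·I) v_1 = (0, 0, 0, 0)ᵀ = 0. ✓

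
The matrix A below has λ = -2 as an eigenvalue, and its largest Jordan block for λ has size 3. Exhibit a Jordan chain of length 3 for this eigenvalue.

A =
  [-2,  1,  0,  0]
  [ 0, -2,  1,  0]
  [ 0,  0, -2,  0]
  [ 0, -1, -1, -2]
A Jordan chain for λ = -2 of length 3:
v_1 = (1, 0, 0, -1)ᵀ
v_2 = (0, 1, 0, -1)ᵀ
v_3 = (0, 0, 1, 0)ᵀ

Let N = A − (-2)·I. We want v_3 with N^3 v_3 = 0 but N^2 v_3 ≠ 0; then v_{j-1} := N · v_j for j = 3, …, 2.

Pick v_3 = (0, 0, 1, 0)ᵀ.
Then v_2 = N · v_3 = (0, 1, 0, -1)ᵀ.
Then v_1 = N · v_2 = (1, 0, 0, -1)ᵀ.

Sanity check: (A − (-2)·I) v_1 = (0, 0, 0, 0)ᵀ = 0. ✓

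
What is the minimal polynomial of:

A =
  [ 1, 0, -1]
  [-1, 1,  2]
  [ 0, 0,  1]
x^3 - 3*x^2 + 3*x - 1

The characteristic polynomial is χ_A(x) = (x - 1)^3, so the eigenvalues are known. The minimal polynomial is
  m_A(x) = Π_λ (x − λ)^{k_λ}
where k_λ is the size of the *largest* Jordan block for λ (equivalently, the smallest k with (A − λI)^k v = 0 for every generalised eigenvector v of λ).

  λ = 1: largest Jordan block has size 3, contributing (x − 1)^3

So m_A(x) = (x - 1)^3 = x^3 - 3*x^2 + 3*x - 1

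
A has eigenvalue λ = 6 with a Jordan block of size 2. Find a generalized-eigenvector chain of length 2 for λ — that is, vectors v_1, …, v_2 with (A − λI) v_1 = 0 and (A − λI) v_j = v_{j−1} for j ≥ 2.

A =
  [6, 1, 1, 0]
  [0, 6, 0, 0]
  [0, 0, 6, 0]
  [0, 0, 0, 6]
A Jordan chain for λ = 6 of length 2:
v_1 = (1, 0, 0, 0)ᵀ
v_2 = (0, 1, 0, 0)ᵀ

Let N = A − (6)·I. We want v_2 with N^2 v_2 = 0 but N^1 v_2 ≠ 0; then v_{j-1} := N · v_j for j = 2, …, 2.

Pick v_2 = (0, 1, 0, 0)ᵀ.
Then v_1 = N · v_2 = (1, 0, 0, 0)ᵀ.

Sanity check: (A − (6)·I) v_1 = (0, 0, 0, 0)ᵀ = 0. ✓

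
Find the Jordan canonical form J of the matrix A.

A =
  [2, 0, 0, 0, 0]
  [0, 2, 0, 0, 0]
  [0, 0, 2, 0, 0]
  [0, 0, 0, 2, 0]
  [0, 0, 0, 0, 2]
J_1(2) ⊕ J_1(2) ⊕ J_1(2) ⊕ J_1(2) ⊕ J_1(2)

The characteristic polynomial is
  det(x·I − A) = x^5 - 10*x^4 + 40*x^3 - 80*x^2 + 80*x - 32 = (x - 2)^5

Eigenvalues and multiplicities (the geometric multiplicity of λ is n − rank(A − λI), which equals the number of Jordan blocks for λ):
  λ = 2: algebraic multiplicity = 5, geometric multiplicity = 5

Determining the block sizes for each eigenvalue:
  λ = 2: gm = am = 5, so every block has size 1 → block sizes [1, 1, 1, 1, 1]

Assembling the blocks gives a Jordan form
J =
  [2, 0, 0, 0, 0]
  [0, 2, 0, 0, 0]
  [0, 0, 2, 0, 0]
  [0, 0, 0, 2, 0]
  [0, 0, 0, 0, 2]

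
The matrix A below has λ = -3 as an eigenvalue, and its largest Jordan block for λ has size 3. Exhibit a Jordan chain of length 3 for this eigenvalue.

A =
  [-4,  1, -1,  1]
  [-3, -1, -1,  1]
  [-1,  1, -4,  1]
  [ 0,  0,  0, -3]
A Jordan chain for λ = -3 of length 3:
v_1 = (-1, -2, -1, 0)ᵀ
v_2 = (-1, -3, -1, 0)ᵀ
v_3 = (1, 0, 0, 0)ᵀ

Let N = A − (-3)·I. We want v_3 with N^3 v_3 = 0 but N^2 v_3 ≠ 0; then v_{j-1} := N · v_j for j = 3, …, 2.

Pick v_3 = (1, 0, 0, 0)ᵀ.
Then v_2 = N · v_3 = (-1, -3, -1, 0)ᵀ.
Then v_1 = N · v_2 = (-1, -2, -1, 0)ᵀ.

Sanity check: (A − (-3)·I) v_1 = (0, 0, 0, 0)ᵀ = 0. ✓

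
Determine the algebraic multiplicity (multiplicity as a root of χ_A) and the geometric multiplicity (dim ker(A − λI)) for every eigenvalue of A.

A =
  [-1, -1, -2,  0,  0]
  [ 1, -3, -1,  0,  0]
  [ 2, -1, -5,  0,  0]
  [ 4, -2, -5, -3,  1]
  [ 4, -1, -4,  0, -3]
λ = -3: alg = 5, geom = 2

Step 1 — factor the characteristic polynomial to read off the algebraic multiplicities:
  χ_A(x) = (x + 3)^5

Step 2 — compute geometric multiplicities via the rank-nullity identity g(λ) = n − rank(A − λI):
  rank(A − (-3)·I) = 3, so dim ker(A − (-3)·I) = n − 3 = 2

Summary:
  λ = -3: algebraic multiplicity = 5, geometric multiplicity = 2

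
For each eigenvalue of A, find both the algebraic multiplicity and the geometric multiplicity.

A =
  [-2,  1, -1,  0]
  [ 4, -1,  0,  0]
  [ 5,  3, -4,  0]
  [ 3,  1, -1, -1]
λ = -3: alg = 2, geom = 1; λ = -1: alg = 2, geom = 2

Step 1 — factor the characteristic polynomial to read off the algebraic multiplicities:
  χ_A(x) = (x + 1)^2*(x + 3)^2

Step 2 — compute geometric multiplicities via the rank-nullity identity g(λ) = n − rank(A − λI):
  rank(A − (-3)·I) = 3, so dim ker(A − (-3)·I) = n − 3 = 1
  rank(A − (-1)·I) = 2, so dim ker(A − (-1)·I) = n − 2 = 2

Summary:
  λ = -3: algebraic multiplicity = 2, geometric multiplicity = 1
  λ = -1: algebraic multiplicity = 2, geometric multiplicity = 2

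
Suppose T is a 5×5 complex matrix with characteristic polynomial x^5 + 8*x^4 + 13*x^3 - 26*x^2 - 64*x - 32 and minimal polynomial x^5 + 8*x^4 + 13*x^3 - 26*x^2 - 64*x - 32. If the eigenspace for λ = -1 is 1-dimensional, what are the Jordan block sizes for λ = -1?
Block sizes for λ = -1: [2]

Step 1 — from the characteristic polynomial, algebraic multiplicity of λ = -1 is 2. From dim ker(T − (-1)·I) = 1, there are exactly 1 Jordan blocks for λ = -1.
Step 2 — from the minimal polynomial, the factor (x + 1)^2 tells us the largest block for λ = -1 has size 2.
Step 3 — with total size 2, 1 blocks, and largest block 2, the block sizes (in nonincreasing order) are [2].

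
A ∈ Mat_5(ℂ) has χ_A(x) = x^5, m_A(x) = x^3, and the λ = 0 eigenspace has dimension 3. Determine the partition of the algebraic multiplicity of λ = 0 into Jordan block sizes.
Block sizes for λ = 0: [3, 1, 1]

Step 1 — from the characteristic polynomial, algebraic multiplicity of λ = 0 is 5. From dim ker(A − (0)·I) = 3, there are exactly 3 Jordan blocks for λ = 0.
Step 2 — from the minimal polynomial, the factor (x − 0)^3 tells us the largest block for λ = 0 has size 3.
Step 3 — with total size 5, 3 blocks, and largest block 3, the block sizes (in nonincreasing order) are [3, 1, 1].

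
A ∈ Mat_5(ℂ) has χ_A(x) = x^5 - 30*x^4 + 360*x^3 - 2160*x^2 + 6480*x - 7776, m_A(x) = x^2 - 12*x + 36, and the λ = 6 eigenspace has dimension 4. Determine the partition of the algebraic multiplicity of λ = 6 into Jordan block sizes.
Block sizes for λ = 6: [2, 1, 1, 1]

Step 1 — from the characteristic polynomial, algebraic multiplicity of λ = 6 is 5. From dim ker(A − (6)·I) = 4, there are exactly 4 Jordan blocks for λ = 6.
Step 2 — from the minimal polynomial, the factor (x − 6)^2 tells us the largest block for λ = 6 has size 2.
Step 3 — with total size 5, 4 blocks, and largest block 2, the block sizes (in nonincreasing order) are [2, 1, 1, 1].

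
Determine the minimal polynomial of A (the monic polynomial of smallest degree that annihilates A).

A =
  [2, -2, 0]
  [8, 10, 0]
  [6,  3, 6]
x^2 - 12*x + 36

The characteristic polynomial is χ_A(x) = (x - 6)^3, so the eigenvalues are known. The minimal polynomial is
  m_A(x) = Π_λ (x − λ)^{k_λ}
where k_λ is the size of the *largest* Jordan block for λ (equivalently, the smallest k with (A − λI)^k v = 0 for every generalised eigenvector v of λ).

  λ = 6: largest Jordan block has size 2, contributing (x − 6)^2

So m_A(x) = (x - 6)^2 = x^2 - 12*x + 36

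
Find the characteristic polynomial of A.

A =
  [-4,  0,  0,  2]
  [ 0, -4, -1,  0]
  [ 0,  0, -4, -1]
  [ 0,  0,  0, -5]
x^4 + 17*x^3 + 108*x^2 + 304*x + 320

Expanding det(x·I − A) (e.g. by cofactor expansion or by noting that A is similar to its Jordan form J, which has the same characteristic polynomial as A) gives
  χ_A(x) = x^4 + 17*x^3 + 108*x^2 + 304*x + 320
which factors as (x + 4)^3*(x + 5). The eigenvalues (with algebraic multiplicities) are λ = -5 with multiplicity 1, λ = -4 with multiplicity 3.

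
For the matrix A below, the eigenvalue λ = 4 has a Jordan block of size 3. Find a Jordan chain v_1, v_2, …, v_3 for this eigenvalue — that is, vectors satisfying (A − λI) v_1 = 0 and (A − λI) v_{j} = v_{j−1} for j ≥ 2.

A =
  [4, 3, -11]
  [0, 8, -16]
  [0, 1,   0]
A Jordan chain for λ = 4 of length 3:
v_1 = (1, 0, 0)ᵀ
v_2 = (3, 4, 1)ᵀ
v_3 = (0, 1, 0)ᵀ

Let N = A − (4)·I. We want v_3 with N^3 v_3 = 0 but N^2 v_3 ≠ 0; then v_{j-1} := N · v_j for j = 3, …, 2.

Pick v_3 = (0, 1, 0)ᵀ.
Then v_2 = N · v_3 = (3, 4, 1)ᵀ.
Then v_1 = N · v_2 = (1, 0, 0)ᵀ.

Sanity check: (A − (4)·I) v_1 = (0, 0, 0)ᵀ = 0. ✓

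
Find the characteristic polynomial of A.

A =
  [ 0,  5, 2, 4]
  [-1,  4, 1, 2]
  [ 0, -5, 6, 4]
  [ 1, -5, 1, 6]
x^4 - 16*x^3 + 96*x^2 - 256*x + 256

Expanding det(x·I − A) (e.g. by cofactor expansion or by noting that A is similar to its Jordan form J, which has the same characteristic polynomial as A) gives
  χ_A(x) = x^4 - 16*x^3 + 96*x^2 - 256*x + 256
which factors as (x - 4)^4. The eigenvalues (with algebraic multiplicities) are λ = 4 with multiplicity 4.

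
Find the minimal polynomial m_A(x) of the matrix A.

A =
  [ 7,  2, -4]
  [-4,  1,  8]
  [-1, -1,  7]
x^2 - 10*x + 25

The characteristic polynomial is χ_A(x) = (x - 5)^3, so the eigenvalues are known. The minimal polynomial is
  m_A(x) = Π_λ (x − λ)^{k_λ}
where k_λ is the size of the *largest* Jordan block for λ (equivalently, the smallest k with (A − λI)^k v = 0 for every generalised eigenvector v of λ).

  λ = 5: largest Jordan block has size 2, contributing (x − 5)^2

So m_A(x) = (x - 5)^2 = x^2 - 10*x + 25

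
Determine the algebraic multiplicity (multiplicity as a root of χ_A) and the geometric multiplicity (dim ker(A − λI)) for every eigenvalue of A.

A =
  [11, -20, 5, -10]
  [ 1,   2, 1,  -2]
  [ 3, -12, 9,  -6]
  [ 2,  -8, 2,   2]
λ = 6: alg = 4, geom = 3

Step 1 — factor the characteristic polynomial to read off the algebraic multiplicities:
  χ_A(x) = (x - 6)^4

Step 2 — compute geometric multiplicities via the rank-nullity identity g(λ) = n − rank(A − λI):
  rank(A − (6)·I) = 1, so dim ker(A − (6)·I) = n − 1 = 3

Summary:
  λ = 6: algebraic multiplicity = 4, geometric multiplicity = 3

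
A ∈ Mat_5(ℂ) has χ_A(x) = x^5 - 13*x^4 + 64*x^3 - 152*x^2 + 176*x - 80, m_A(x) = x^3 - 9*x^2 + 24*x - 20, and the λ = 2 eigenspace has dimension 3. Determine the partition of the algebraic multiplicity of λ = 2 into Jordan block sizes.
Block sizes for λ = 2: [2, 1, 1]

Step 1 — from the characteristic polynomial, algebraic multiplicity of λ = 2 is 4. From dim ker(A − (2)·I) = 3, there are exactly 3 Jordan blocks for λ = 2.
Step 2 — from the minimal polynomial, the factor (x − 2)^2 tells us the largest block for λ = 2 has size 2.
Step 3 — with total size 4, 3 blocks, and largest block 2, the block sizes (in nonincreasing order) are [2, 1, 1].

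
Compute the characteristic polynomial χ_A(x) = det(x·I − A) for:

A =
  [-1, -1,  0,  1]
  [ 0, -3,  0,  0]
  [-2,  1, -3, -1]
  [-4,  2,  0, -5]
x^4 + 12*x^3 + 54*x^2 + 108*x + 81

Expanding det(x·I − A) (e.g. by cofactor expansion or by noting that A is similar to its Jordan form J, which has the same characteristic polynomial as A) gives
  χ_A(x) = x^4 + 12*x^3 + 54*x^2 + 108*x + 81
which factors as (x + 3)^4. The eigenvalues (with algebraic multiplicities) are λ = -3 with multiplicity 4.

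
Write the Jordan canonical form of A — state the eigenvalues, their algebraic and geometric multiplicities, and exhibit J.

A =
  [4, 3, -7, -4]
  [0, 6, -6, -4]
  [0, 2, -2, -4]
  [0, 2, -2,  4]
J_1(0) ⊕ J_2(4) ⊕ J_1(4)

The characteristic polynomial is
  det(x·I − A) = x^4 - 12*x^3 + 48*x^2 - 64*x = x*(x - 4)^3

Eigenvalues and multiplicities (the geometric multiplicity of λ is n − rank(A − λI), which equals the number of Jordan blocks for λ):
  λ = 0: algebraic multiplicity = 1, geometric multiplicity = 1
  λ = 4: algebraic multiplicity = 3, geometric multiplicity = 2

Determining the block sizes for each eigenvalue:
  λ = 0: one block (gm = 1), so the single block has size am = 1 → block sizes [1]
  λ = 4: 2 blocks summing to 3 forces exactly one block of size 2 and the rest size 1 → block sizes [2, 1]

Assembling the blocks gives a Jordan form
J =
  [0, 0, 0, 0]
  [0, 4, 1, 0]
  [0, 0, 4, 0]
  [0, 0, 0, 4]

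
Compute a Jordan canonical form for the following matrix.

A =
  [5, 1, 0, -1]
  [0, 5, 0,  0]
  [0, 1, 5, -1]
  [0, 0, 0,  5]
J_2(5) ⊕ J_1(5) ⊕ J_1(5)

The characteristic polynomial is
  det(x·I − A) = x^4 - 20*x^3 + 150*x^2 - 500*x + 625 = (x - 5)^4

Eigenvalues and multiplicities (the geometric multiplicity of λ is n − rank(A − λI), which equals the number of Jordan blocks for λ):
  λ = 5: algebraic multiplicity = 4, geometric multiplicity = 3

Determining the block sizes for each eigenvalue:
  λ = 5: 3 blocks summing to 4 forces exactly one block of size 2 and the rest size 1 → block sizes [2, 1, 1]

Assembling the blocks gives a Jordan form
J =
  [5, 1, 0, 0]
  [0, 5, 0, 0]
  [0, 0, 5, 0]
  [0, 0, 0, 5]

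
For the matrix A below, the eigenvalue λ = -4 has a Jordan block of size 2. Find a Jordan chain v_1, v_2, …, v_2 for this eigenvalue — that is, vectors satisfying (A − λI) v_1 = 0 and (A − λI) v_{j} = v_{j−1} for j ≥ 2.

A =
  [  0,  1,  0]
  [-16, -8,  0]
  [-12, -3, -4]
A Jordan chain for λ = -4 of length 2:
v_1 = (4, -16, -12)ᵀ
v_2 = (1, 0, 0)ᵀ

Let N = A − (-4)·I. We want v_2 with N^2 v_2 = 0 but N^1 v_2 ≠ 0; then v_{j-1} := N · v_j for j = 2, …, 2.

Pick v_2 = (1, 0, 0)ᵀ.
Then v_1 = N · v_2 = (4, -16, -12)ᵀ.

Sanity check: (A − (-4)·I) v_1 = (0, 0, 0)ᵀ = 0. ✓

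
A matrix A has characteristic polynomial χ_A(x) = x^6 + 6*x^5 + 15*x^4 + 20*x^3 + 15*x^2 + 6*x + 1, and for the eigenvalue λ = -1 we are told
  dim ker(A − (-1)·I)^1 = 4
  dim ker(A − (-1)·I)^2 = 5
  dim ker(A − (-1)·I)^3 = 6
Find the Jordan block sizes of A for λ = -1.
Block sizes for λ = -1: [3, 1, 1, 1]

From the dimensions of kernels of powers, the number of Jordan blocks of size at least j is d_j − d_{j−1} where d_j = dim ker(N^j) (with d_0 = 0). Computing the differences gives [4, 1, 1].
The number of blocks of size exactly k is (#blocks of size ≥ k) − (#blocks of size ≥ k + 1), so the partition is: 3 block(s) of size 1, 1 block(s) of size 3.
In nonincreasing order the block sizes are [3, 1, 1, 1].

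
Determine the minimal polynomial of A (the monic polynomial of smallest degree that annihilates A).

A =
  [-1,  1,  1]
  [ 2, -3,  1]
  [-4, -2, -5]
x^3 + 9*x^2 + 27*x + 27

The characteristic polynomial is χ_A(x) = (x + 3)^3, so the eigenvalues are known. The minimal polynomial is
  m_A(x) = Π_λ (x − λ)^{k_λ}
where k_λ is the size of the *largest* Jordan block for λ (equivalently, the smallest k with (A − λI)^k v = 0 for every generalised eigenvector v of λ).

  λ = -3: largest Jordan block has size 3, contributing (x + 3)^3

So m_A(x) = (x + 3)^3 = x^3 + 9*x^2 + 27*x + 27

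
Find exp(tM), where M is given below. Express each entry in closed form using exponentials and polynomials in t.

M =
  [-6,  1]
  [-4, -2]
e^{tM} =
  [-2*t*exp(-4*t) + exp(-4*t), t*exp(-4*t)]
  [-4*t*exp(-4*t), 2*t*exp(-4*t) + exp(-4*t)]

Strategy: write M = P · J · P⁻¹ where J is a Jordan canonical form, so e^{tM} = P · e^{tJ} · P⁻¹, and e^{tJ} can be computed block-by-block.

M has Jordan form
J =
  [-4,  1]
  [ 0, -4]
(up to reordering of blocks).

Per-block formulas:
  For a 2×2 Jordan block J_2(-4): exp(t · J_2(-4)) = e^(-4t)·(I + t·N), where N is the 2×2 nilpotent shift.

After assembling e^{tJ} and conjugating by P, we get:

e^{tM} =
  [-2*t*exp(-4*t) + exp(-4*t), t*exp(-4*t)]
  [-4*t*exp(-4*t), 2*t*exp(-4*t) + exp(-4*t)]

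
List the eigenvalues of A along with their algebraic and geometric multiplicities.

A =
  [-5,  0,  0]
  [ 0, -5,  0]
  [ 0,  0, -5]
λ = -5: alg = 3, geom = 3

Step 1 — factor the characteristic polynomial to read off the algebraic multiplicities:
  χ_A(x) = (x + 5)^3

Step 2 — compute geometric multiplicities via the rank-nullity identity g(λ) = n − rank(A − λI):
  rank(A − (-5)·I) = 0, so dim ker(A − (-5)·I) = n − 0 = 3

Summary:
  λ = -5: algebraic multiplicity = 3, geometric multiplicity = 3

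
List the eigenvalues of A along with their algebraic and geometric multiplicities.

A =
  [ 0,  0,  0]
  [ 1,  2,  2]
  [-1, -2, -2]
λ = 0: alg = 3, geom = 2

Step 1 — factor the characteristic polynomial to read off the algebraic multiplicities:
  χ_A(x) = x^3

Step 2 — compute geometric multiplicities via the rank-nullity identity g(λ) = n − rank(A − λI):
  rank(A − (0)·I) = 1, so dim ker(A − (0)·I) = n − 1 = 2

Summary:
  λ = 0: algebraic multiplicity = 3, geometric multiplicity = 2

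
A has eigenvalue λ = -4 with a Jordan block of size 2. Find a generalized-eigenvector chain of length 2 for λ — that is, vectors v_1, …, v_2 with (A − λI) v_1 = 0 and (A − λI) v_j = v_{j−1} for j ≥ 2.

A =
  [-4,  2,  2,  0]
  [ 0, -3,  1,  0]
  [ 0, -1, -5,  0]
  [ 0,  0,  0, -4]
A Jordan chain for λ = -4 of length 2:
v_1 = (2, 1, -1, 0)ᵀ
v_2 = (0, 1, 0, 0)ᵀ

Let N = A − (-4)·I. We want v_2 with N^2 v_2 = 0 but N^1 v_2 ≠ 0; then v_{j-1} := N · v_j for j = 2, …, 2.

Pick v_2 = (0, 1, 0, 0)ᵀ.
Then v_1 = N · v_2 = (2, 1, -1, 0)ᵀ.

Sanity check: (A − (-4)·I) v_1 = (0, 0, 0, 0)ᵀ = 0. ✓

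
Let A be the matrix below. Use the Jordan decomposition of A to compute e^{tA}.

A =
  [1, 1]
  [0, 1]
e^{tA} =
  [exp(t), t*exp(t)]
  [0, exp(t)]

Strategy: write A = P · J · P⁻¹ where J is a Jordan canonical form, so e^{tA} = P · e^{tJ} · P⁻¹, and e^{tJ} can be computed block-by-block.

A has Jordan form
J =
  [1, 1]
  [0, 1]
(up to reordering of blocks).

Per-block formulas:
  For a 2×2 Jordan block J_2(1): exp(t · J_2(1)) = e^(1t)·(I + t·N), where N is the 2×2 nilpotent shift.

After assembling e^{tJ} and conjugating by P, we get:

e^{tA} =
  [exp(t), t*exp(t)]
  [0, exp(t)]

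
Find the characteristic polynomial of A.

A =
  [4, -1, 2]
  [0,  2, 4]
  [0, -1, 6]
x^3 - 12*x^2 + 48*x - 64

Expanding det(x·I − A) (e.g. by cofactor expansion or by noting that A is similar to its Jordan form J, which has the same characteristic polynomial as A) gives
  χ_A(x) = x^3 - 12*x^2 + 48*x - 64
which factors as (x - 4)^3. The eigenvalues (with algebraic multiplicities) are λ = 4 with multiplicity 3.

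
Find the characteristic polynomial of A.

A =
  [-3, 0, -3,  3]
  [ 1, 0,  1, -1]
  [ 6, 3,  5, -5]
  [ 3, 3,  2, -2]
x^4

Expanding det(x·I − A) (e.g. by cofactor expansion or by noting that A is similar to its Jordan form J, which has the same characteristic polynomial as A) gives
  χ_A(x) = x^4
which factors as x^4. The eigenvalues (with algebraic multiplicities) are λ = 0 with multiplicity 4.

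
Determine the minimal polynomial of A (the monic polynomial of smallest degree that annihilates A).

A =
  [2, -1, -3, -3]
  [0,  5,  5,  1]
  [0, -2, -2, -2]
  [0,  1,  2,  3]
x^3 - 6*x^2 + 12*x - 8

The characteristic polynomial is χ_A(x) = (x - 2)^4, so the eigenvalues are known. The minimal polynomial is
  m_A(x) = Π_λ (x − λ)^{k_λ}
where k_λ is the size of the *largest* Jordan block for λ (equivalently, the smallest k with (A − λI)^k v = 0 for every generalised eigenvector v of λ).

  λ = 2: largest Jordan block has size 3, contributing (x − 2)^3

So m_A(x) = (x - 2)^3 = x^3 - 6*x^2 + 12*x - 8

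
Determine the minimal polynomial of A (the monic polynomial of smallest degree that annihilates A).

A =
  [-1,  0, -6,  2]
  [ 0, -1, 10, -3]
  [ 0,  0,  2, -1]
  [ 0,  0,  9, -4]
x^3 + 3*x^2 + 3*x + 1

The characteristic polynomial is χ_A(x) = (x + 1)^4, so the eigenvalues are known. The minimal polynomial is
  m_A(x) = Π_λ (x − λ)^{k_λ}
where k_λ is the size of the *largest* Jordan block for λ (equivalently, the smallest k with (A − λI)^k v = 0 for every generalised eigenvector v of λ).

  λ = -1: largest Jordan block has size 3, contributing (x + 1)^3

So m_A(x) = (x + 1)^3 = x^3 + 3*x^2 + 3*x + 1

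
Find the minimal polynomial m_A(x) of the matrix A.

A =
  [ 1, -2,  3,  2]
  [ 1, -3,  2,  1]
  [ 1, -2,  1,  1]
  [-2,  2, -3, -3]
x^3 + 3*x^2 + 3*x + 1

The characteristic polynomial is χ_A(x) = (x + 1)^4, so the eigenvalues are known. The minimal polynomial is
  m_A(x) = Π_λ (x − λ)^{k_λ}
where k_λ is the size of the *largest* Jordan block for λ (equivalently, the smallest k with (A − λI)^k v = 0 for every generalised eigenvector v of λ).

  λ = -1: largest Jordan block has size 3, contributing (x + 1)^3

So m_A(x) = (x + 1)^3 = x^3 + 3*x^2 + 3*x + 1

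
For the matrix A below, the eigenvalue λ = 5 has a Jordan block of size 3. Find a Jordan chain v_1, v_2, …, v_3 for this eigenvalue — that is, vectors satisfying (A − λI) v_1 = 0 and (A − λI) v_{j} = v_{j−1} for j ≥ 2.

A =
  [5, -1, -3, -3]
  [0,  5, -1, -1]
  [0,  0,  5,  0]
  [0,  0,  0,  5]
A Jordan chain for λ = 5 of length 3:
v_1 = (1, 0, 0, 0)ᵀ
v_2 = (-3, -1, 0, 0)ᵀ
v_3 = (0, 0, 1, 0)ᵀ

Let N = A − (5)·I. We want v_3 with N^3 v_3 = 0 but N^2 v_3 ≠ 0; then v_{j-1} := N · v_j for j = 3, …, 2.

Pick v_3 = (0, 0, 1, 0)ᵀ.
Then v_2 = N · v_3 = (-3, -1, 0, 0)ᵀ.
Then v_1 = N · v_2 = (1, 0, 0, 0)ᵀ.

Sanity check: (A − (5)·I) v_1 = (0, 0, 0, 0)ᵀ = 0. ✓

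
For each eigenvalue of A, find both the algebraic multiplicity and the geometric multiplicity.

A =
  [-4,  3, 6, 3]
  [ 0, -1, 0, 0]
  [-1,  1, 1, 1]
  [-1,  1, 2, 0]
λ = -1: alg = 4, geom = 3

Step 1 — factor the characteristic polynomial to read off the algebraic multiplicities:
  χ_A(x) = (x + 1)^4

Step 2 — compute geometric multiplicities via the rank-nullity identity g(λ) = n − rank(A − λI):
  rank(A − (-1)·I) = 1, so dim ker(A − (-1)·I) = n − 1 = 3

Summary:
  λ = -1: algebraic multiplicity = 4, geometric multiplicity = 3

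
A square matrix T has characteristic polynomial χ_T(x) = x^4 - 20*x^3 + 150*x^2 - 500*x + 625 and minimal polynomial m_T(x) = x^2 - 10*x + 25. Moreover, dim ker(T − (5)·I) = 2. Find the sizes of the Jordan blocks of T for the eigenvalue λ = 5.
Block sizes for λ = 5: [2, 2]

Step 1 — from the characteristic polynomial, algebraic multiplicity of λ = 5 is 4. From dim ker(T − (5)·I) = 2, there are exactly 2 Jordan blocks for λ = 5.
Step 2 — from the minimal polynomial, the factor (x − 5)^2 tells us the largest block for λ = 5 has size 2.
Step 3 — with total size 4, 2 blocks, and largest block 2, the block sizes (in nonincreasing order) are [2, 2].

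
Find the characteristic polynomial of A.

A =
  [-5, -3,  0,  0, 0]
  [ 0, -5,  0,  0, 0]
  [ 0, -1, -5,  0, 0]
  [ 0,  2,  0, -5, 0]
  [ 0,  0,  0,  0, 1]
x^5 + 19*x^4 + 130*x^3 + 350*x^2 + 125*x - 625

Expanding det(x·I − A) (e.g. by cofactor expansion or by noting that A is similar to its Jordan form J, which has the same characteristic polynomial as A) gives
  χ_A(x) = x^5 + 19*x^4 + 130*x^3 + 350*x^2 + 125*x - 625
which factors as (x - 1)*(x + 5)^4. The eigenvalues (with algebraic multiplicities) are λ = -5 with multiplicity 4, λ = 1 with multiplicity 1.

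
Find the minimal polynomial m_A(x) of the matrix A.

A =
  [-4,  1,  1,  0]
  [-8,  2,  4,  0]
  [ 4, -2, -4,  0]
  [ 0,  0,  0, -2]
x^2 + 4*x + 4

The characteristic polynomial is χ_A(x) = (x + 2)^4, so the eigenvalues are known. The minimal polynomial is
  m_A(x) = Π_λ (x − λ)^{k_λ}
where k_λ is the size of the *largest* Jordan block for λ (equivalently, the smallest k with (A − λI)^k v = 0 for every generalised eigenvector v of λ).

  λ = -2: largest Jordan block has size 2, contributing (x + 2)^2

So m_A(x) = (x + 2)^2 = x^2 + 4*x + 4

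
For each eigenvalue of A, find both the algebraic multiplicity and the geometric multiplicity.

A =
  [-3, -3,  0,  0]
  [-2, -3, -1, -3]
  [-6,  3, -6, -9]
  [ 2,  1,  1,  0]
λ = -3: alg = 4, geom = 2

Step 1 — factor the characteristic polynomial to read off the algebraic multiplicities:
  χ_A(x) = (x + 3)^4

Step 2 — compute geometric multiplicities via the rank-nullity identity g(λ) = n − rank(A − λI):
  rank(A − (-3)·I) = 2, so dim ker(A − (-3)·I) = n − 2 = 2

Summary:
  λ = -3: algebraic multiplicity = 4, geometric multiplicity = 2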